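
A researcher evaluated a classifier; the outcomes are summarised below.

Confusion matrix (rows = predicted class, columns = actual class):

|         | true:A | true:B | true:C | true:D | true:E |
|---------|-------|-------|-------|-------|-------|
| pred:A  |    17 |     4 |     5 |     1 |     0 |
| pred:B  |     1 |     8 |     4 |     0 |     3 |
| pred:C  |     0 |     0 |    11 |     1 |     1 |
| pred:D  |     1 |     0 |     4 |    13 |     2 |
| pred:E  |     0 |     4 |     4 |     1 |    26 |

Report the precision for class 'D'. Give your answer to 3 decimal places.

0.650

One-vs-rest for 'D': TP = diagonal; FP = other classes predicted 'D'; FN = 'D' predicted as other.
precision = TP/(TP+FP).
D: TP=13, FP=1+0+4+2=7 → 13/20 = 0.6500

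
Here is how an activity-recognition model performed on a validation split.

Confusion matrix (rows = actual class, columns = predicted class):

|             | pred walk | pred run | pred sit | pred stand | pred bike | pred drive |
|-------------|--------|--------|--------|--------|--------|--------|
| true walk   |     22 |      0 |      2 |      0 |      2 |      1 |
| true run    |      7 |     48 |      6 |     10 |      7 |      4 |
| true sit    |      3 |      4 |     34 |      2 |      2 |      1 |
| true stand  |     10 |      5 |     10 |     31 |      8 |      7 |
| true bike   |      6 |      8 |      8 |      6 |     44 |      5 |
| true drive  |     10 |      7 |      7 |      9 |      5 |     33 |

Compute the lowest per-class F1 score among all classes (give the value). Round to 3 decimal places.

Per-class F1 score (2·TP/(2·TP+FP+FN)):
  walk: TP=22, FP=7+3+10+6+10=36, FN=0+2+0+2+1=5 → 44/85 = 0.5176
  run: TP=48, FP=0+4+5+8+7=24, FN=7+6+10+7+4=34 → 96/154 = 0.6234
  sit: TP=34, FP=2+6+10+8+7=33, FN=3+4+2+2+1=12 → 68/113 = 0.6018
  stand: TP=31, FP=0+10+2+6+9=27, FN=10+5+10+8+7=40 → 62/129 = 0.4806
  bike: TP=44, FP=2+7+2+8+5=24, FN=6+8+8+6+5=33 → 88/145 = 0.6069
  drive: TP=33, FP=1+4+1+7+5=18, FN=10+7+7+9+5=38 → 66/122 = 0.5410
Lowest is class 'stand' with F1 score = 0.481.

0.481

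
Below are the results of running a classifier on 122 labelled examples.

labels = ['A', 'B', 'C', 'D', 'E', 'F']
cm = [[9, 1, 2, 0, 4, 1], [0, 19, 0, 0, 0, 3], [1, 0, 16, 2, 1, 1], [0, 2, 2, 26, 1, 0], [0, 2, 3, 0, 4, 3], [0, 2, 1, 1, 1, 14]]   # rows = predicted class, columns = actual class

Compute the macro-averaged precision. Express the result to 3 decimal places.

Per-class precision (TP/(TP+FP)):
  A: TP=9, FP=1+2+0+4+1=8 → 9/17 = 0.5294
  B: TP=19, FP=0+0+0+0+3=3 → 19/22 = 0.8636
  C: TP=16, FP=1+0+2+1+1=5 → 16/21 = 0.7619
  D: TP=26, FP=0+2+2+1+0=5 → 26/31 = 0.8387
  E: TP=4, FP=0+2+3+0+3=8 → 4/12 = 0.3333
  F: TP=14, FP=0+2+1+1+1=5 → 14/19 = 0.7368
Macro-precision = mean = (0.5294 + 0.8636 + 0.7619 + 0.8387 + 0.3333 + 0.7368) / 6 = 0.677

0.677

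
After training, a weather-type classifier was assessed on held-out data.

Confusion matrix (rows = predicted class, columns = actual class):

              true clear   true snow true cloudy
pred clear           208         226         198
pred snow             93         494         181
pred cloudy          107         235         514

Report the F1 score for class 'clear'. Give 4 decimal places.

0.4000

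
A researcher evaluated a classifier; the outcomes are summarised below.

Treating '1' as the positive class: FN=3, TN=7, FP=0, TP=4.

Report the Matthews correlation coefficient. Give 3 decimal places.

0.632

MCC = (TP·TN − FP·FN) / √((TP+FP)(TP+FN)(TN+FP)(TN+FN))
Numerator = 4·7 − 0·3 = 28
Denominator = √(4·7·7·10) = √1960 = 44.2719
MCC = 28 / 44.2719 = 0.632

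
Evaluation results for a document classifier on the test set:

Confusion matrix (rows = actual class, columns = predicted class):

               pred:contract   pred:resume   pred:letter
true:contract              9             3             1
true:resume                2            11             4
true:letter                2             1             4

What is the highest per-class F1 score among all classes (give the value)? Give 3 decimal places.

Per-class F1 score (2·TP/(2·TP+FP+FN)):
  contract: TP=9, FP=2+2=4, FN=3+1=4 → 18/26 = 0.6923
  resume: TP=11, FP=3+1=4, FN=2+4=6 → 22/32 = 0.6875
  letter: TP=4, FP=1+4=5, FN=2+1=3 → 8/16 = 0.5000
Highest is class 'contract' with F1 score = 0.692.

0.692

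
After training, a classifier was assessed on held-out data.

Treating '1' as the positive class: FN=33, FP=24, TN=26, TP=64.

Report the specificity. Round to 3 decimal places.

0.520

Specificity = TN/(TN+FP) = 26/(26+24) = 0.520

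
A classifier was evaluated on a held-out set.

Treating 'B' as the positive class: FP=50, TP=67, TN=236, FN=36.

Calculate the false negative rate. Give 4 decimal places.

0.3495

FNR = FN/(FN+TP) = 36/(36+67) = 0.3495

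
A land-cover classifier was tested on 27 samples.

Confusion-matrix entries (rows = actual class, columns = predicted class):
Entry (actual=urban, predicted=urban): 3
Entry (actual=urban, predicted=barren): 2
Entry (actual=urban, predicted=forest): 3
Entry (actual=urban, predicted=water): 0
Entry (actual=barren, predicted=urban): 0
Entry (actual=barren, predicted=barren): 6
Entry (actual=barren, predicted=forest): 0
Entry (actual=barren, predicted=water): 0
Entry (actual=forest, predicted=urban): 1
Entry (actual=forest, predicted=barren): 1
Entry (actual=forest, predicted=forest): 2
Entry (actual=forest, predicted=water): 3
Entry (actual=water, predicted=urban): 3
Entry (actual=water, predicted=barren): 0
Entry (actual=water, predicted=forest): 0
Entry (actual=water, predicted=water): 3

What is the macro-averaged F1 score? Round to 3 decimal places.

0.508

Per-class F1 score (2·TP/(2·TP+FP+FN)):
  urban: TP=3, FP=0+1+3=4, FN=2+3+0=5 → 6/15 = 0.4000
  barren: TP=6, FP=2+1+0=3, FN=0+0+0=0 → 12/15 = 0.8000
  forest: TP=2, FP=3+0+0=3, FN=1+1+3=5 → 4/12 = 0.3333
  water: TP=3, FP=0+0+3=3, FN=3+0+0=3 → 6/12 = 0.5000
Macro-F1 score = mean = (0.4000 + 0.8000 + 0.3333 + 0.5000) / 4 = 0.508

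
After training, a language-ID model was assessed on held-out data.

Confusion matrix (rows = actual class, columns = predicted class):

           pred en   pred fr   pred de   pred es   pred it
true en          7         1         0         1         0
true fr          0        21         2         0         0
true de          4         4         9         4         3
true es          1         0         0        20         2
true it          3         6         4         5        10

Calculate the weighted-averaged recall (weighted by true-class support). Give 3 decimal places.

Per-class recall (TP/(TP+FN)):
  en: TP=7, FN=1+0+1+0=2 → 7/9 = 0.7778
  fr: TP=21, FN=0+2+0+0=2 → 21/23 = 0.9130
  de: TP=9, FN=4+4+4+3=15 → 9/24 = 0.3750
  es: TP=20, FN=1+0+0+2=3 → 20/23 = 0.8696
  it: TP=10, FN=3+6+4+5=18 → 10/28 = 0.3571
Weighted-recall = Σ (supportᵢ/N)·recallᵢ with N=107: (9/107)·0.7778 + (23/107)·0.9130 + (24/107)·0.3750 + (23/107)·0.8696 + (28/107)·0.3571 = 0.626

0.626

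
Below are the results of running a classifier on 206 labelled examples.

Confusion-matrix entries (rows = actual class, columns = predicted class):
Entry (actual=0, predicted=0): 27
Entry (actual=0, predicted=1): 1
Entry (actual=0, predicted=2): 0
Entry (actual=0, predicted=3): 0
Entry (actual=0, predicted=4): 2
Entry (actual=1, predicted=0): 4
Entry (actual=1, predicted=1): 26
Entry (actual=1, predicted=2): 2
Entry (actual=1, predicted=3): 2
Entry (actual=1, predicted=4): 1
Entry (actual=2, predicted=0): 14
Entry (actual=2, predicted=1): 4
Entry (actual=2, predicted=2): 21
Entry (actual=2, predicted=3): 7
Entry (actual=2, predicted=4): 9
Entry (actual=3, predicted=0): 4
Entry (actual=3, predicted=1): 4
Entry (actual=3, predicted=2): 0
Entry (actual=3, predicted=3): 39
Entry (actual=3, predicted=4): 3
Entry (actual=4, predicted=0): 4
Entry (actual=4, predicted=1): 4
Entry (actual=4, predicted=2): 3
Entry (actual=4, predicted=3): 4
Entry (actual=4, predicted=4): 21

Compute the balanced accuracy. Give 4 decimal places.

0.6776

Balanced accuracy = mean of per-class recall.
  0: recall = 27/30 = 0.90000
  1: recall = 26/35 = 0.74286
  2: recall = 21/55 = 0.38182
  3: recall = 39/50 = 0.78000
  4: recall = 21/36 = 0.58333
Mean = (0.90000 + 0.74286 + 0.38182 + 0.78000 + 0.58333) / 5 = 0.6776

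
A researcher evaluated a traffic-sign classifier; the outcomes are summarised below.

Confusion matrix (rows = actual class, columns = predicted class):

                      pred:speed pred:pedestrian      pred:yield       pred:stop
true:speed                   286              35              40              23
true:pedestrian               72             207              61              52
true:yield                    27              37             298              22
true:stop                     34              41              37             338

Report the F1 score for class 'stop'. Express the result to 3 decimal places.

F1 score = 2·TP/(2·TP+FP+FN).
stop: TP=338, FP=23+52+22=97, FN=34+41+37=112 → 676/885 = 0.7638

0.764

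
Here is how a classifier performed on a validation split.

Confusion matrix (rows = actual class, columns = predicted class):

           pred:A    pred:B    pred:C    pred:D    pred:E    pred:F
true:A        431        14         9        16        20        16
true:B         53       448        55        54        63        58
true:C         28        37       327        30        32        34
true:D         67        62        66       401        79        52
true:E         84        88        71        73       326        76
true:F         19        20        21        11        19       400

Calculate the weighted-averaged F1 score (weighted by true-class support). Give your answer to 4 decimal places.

0.6305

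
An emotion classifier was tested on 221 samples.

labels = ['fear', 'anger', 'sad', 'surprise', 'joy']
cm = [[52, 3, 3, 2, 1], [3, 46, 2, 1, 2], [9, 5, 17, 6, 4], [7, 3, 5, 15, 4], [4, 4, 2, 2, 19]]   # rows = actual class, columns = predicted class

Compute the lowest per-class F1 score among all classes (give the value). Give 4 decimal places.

Per-class F1 score (2·TP/(2·TP+FP+FN)):
  fear: TP=52, FP=3+9+7+4=23, FN=3+3+2+1=9 → 104/136 = 0.76471
  anger: TP=46, FP=3+5+3+4=15, FN=3+2+1+2=8 → 92/115 = 0.80000
  sad: TP=17, FP=3+2+5+2=12, FN=9+5+6+4=24 → 34/70 = 0.48571
  surprise: TP=15, FP=2+1+6+2=11, FN=7+3+5+4=19 → 30/60 = 0.50000
  joy: TP=19, FP=1+2+4+4=11, FN=4+4+2+2=12 → 38/61 = 0.62295
Lowest is class 'sad' with F1 score = 0.4857.

0.4857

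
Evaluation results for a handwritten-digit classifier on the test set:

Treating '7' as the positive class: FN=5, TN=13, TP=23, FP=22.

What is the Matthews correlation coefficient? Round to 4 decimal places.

MCC = (TP·TN − FP·FN) / √((TP+FP)(TP+FN)(TN+FP)(TN+FN))
Numerator = 23·13 − 22·5 = 189
Denominator = √(45·28·35·18) = √793800 = 890.9545
MCC = 189 / 890.9545 = 0.2121

0.2121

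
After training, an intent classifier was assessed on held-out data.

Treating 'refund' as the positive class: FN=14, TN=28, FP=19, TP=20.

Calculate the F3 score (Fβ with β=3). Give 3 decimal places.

0.580

Fβ = (1+β²)·TP / ((1+β²)·TP + β²·FN + FP), with β²=9
= 10·20 / (10·20 + 9·14 + 19) = 0.580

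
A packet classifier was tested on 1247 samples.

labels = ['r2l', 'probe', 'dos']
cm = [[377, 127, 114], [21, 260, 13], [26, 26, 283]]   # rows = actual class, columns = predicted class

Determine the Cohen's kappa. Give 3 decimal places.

0.606

Observed agreement pₒ = trace/N = 920/1247 = 0.7378
Expected agreement pₑ = Σ (rowᵢ·colᵢ)/N² = (618·424 + 294·413 + 335·410)/1247² = 0.3349
κ = (pₒ − pₑ)/(1 − pₑ) = (0.7378 − 0.3349)/(1 − 0.3349) = 0.606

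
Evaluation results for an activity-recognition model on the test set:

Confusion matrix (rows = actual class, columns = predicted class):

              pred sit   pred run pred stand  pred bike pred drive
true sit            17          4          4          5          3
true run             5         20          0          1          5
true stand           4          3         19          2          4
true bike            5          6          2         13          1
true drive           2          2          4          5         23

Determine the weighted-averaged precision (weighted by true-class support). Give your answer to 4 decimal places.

Per-class precision (TP/(TP+FP)):
  sit: TP=17, FP=5+4+5+2=16 → 17/33 = 0.51515
  run: TP=20, FP=4+3+6+2=15 → 20/35 = 0.57143
  stand: TP=19, FP=4+0+2+4=10 → 19/29 = 0.65517
  bike: TP=13, FP=5+1+2+5=13 → 13/26 = 0.50000
  drive: TP=23, FP=3+5+4+1=13 → 23/36 = 0.63889
Weighted-precision = Σ (supportᵢ/N)·precisionᵢ with N=159: (33/159)·0.51515 + (31/159)·0.57143 + (32/159)·0.65517 + (27/159)·0.50000 + (36/159)·0.63889 = 0.5797

0.5797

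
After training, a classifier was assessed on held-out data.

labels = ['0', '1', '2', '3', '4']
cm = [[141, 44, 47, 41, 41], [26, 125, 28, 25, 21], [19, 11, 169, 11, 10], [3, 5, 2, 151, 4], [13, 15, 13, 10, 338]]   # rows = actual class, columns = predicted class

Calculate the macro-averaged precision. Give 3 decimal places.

0.685

Per-class precision (TP/(TP+FP)):
  0: TP=141, FP=26+19+3+13=61 → 141/202 = 0.6980
  1: TP=125, FP=44+11+5+15=75 → 125/200 = 0.6250
  2: TP=169, FP=47+28+2+13=90 → 169/259 = 0.6525
  3: TP=151, FP=41+25+11+10=87 → 151/238 = 0.6345
  4: TP=338, FP=41+21+10+4=76 → 338/414 = 0.8164
Macro-precision = mean = (0.6980 + 0.6250 + 0.6525 + 0.6345 + 0.8164) / 5 = 0.685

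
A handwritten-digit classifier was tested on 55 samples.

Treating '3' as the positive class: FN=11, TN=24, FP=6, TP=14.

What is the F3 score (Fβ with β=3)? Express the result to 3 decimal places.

0.571

Fβ = (1+β²)·TP / ((1+β²)·TP + β²·FN + FP), with β²=9
= 10·14 / (10·14 + 9·11 + 6) = 0.571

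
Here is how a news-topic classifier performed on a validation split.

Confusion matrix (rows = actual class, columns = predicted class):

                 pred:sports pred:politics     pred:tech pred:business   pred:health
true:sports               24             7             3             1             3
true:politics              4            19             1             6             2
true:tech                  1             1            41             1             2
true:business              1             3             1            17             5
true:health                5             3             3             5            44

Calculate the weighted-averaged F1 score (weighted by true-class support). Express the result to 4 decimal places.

Per-class F1 score (2·TP/(2·TP+FP+FN)):
  sports: TP=24, FP=4+1+1+5=11, FN=7+3+1+3=14 → 48/73 = 0.65753
  politics: TP=19, FP=7+1+3+3=14, FN=4+1+6+2=13 → 38/65 = 0.58462
  tech: TP=41, FP=3+1+1+3=8, FN=1+1+1+2=5 → 82/95 = 0.86316
  business: TP=17, FP=1+6+1+5=13, FN=1+3+1+5=10 → 34/57 = 0.59649
  health: TP=44, FP=3+2+2+5=12, FN=5+3+3+5=16 → 88/116 = 0.75862
Weighted-F1 score = Σ (supportᵢ/N)·F1 scoreᵢ with N=203: (38/203)·0.65753 + (32/203)·0.58462 + (46/203)·0.86316 + (27/203)·0.59649 + (60/203)·0.75862 = 0.7144

0.7144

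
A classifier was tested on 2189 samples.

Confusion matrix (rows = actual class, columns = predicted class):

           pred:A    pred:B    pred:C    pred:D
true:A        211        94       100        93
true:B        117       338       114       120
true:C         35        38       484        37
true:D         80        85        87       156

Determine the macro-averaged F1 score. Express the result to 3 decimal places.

Per-class F1 score (2·TP/(2·TP+FP+FN)):
  A: TP=211, FP=117+35+80=232, FN=94+100+93=287 → 422/941 = 0.4485
  B: TP=338, FP=94+38+85=217, FN=117+114+120=351 → 676/1244 = 0.5434
  C: TP=484, FP=100+114+87=301, FN=35+38+37=110 → 968/1379 = 0.7020
  D: TP=156, FP=93+120+37=250, FN=80+85+87=252 → 312/814 = 0.3833
Macro-F1 score = mean = (0.4485 + 0.5434 + 0.7020 + 0.3833) / 4 = 0.519

0.519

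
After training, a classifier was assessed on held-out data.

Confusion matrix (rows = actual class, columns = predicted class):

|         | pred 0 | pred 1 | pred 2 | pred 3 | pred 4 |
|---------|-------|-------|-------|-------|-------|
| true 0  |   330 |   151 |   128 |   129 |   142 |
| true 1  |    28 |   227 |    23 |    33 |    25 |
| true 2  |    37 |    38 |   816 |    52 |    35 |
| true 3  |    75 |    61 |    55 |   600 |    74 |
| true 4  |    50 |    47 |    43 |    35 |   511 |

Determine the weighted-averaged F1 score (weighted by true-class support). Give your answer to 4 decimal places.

Per-class F1 score (2·TP/(2·TP+FP+FN)):
  0: TP=330, FP=28+37+75+50=190, FN=151+128+129+142=550 → 660/1400 = 0.47143
  1: TP=227, FP=151+38+61+47=297, FN=28+23+33+25=109 → 454/860 = 0.52791
  2: TP=816, FP=128+23+55+43=249, FN=37+38+52+35=162 → 1632/2043 = 0.79883
  3: TP=600, FP=129+33+52+35=249, FN=75+61+55+74=265 → 1200/1714 = 0.70012
  4: TP=511, FP=142+25+35+74=276, FN=50+47+43+35=175 → 1022/1473 = 0.69382
Weighted-F1 score = Σ (supportᵢ/N)·F1 scoreᵢ with N=3745: (880/3745)·0.47143 + (336/3745)·0.52791 + (978/3745)·0.79883 + (865/3745)·0.70012 + (686/3745)·0.69382 = 0.6556

0.6556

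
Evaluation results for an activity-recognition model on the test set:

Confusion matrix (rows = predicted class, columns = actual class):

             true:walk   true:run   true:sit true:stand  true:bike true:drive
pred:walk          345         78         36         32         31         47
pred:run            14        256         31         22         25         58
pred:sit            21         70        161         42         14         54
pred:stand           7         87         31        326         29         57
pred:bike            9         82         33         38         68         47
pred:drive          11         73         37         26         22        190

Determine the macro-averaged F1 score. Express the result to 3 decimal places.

0.509

Per-class F1 score (2·TP/(2·TP+FP+FN)):
  walk: TP=345, FP=78+36+32+31+47=224, FN=14+21+7+9+11=62 → 690/976 = 0.7070
  run: TP=256, FP=14+31+22+25+58=150, FN=78+70+87+82+73=390 → 512/1052 = 0.4867
  sit: TP=161, FP=21+70+42+14+54=201, FN=36+31+31+33+37=168 → 322/691 = 0.4660
  stand: TP=326, FP=7+87+31+29+57=211, FN=32+22+42+38+26=160 → 652/1023 = 0.6373
  bike: TP=68, FP=9+82+33+38+47=209, FN=31+25+14+29+22=121 → 136/466 = 0.2918
  drive: TP=190, FP=11+73+37+26+22=169, FN=47+58+54+57+47=263 → 380/812 = 0.4680
Macro-F1 score = mean = (0.7070 + 0.4867 + 0.4660 + 0.6373 + 0.2918 + 0.4680) / 6 = 0.509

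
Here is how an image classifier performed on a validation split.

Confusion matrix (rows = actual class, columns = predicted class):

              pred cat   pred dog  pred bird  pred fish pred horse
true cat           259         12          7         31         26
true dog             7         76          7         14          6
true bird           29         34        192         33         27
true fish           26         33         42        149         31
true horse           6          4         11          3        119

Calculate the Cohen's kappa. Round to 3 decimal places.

0.581

Observed agreement pₒ = trace/N = 795/1184 = 0.6715
Expected agreement pₑ = Σ (rowᵢ·colᵢ)/N² = (335·327 + 110·159 + 315·259 + 281·230 + 143·209)/1184² = 0.2162
κ = (pₒ − pₑ)/(1 − pₑ) = (0.6715 − 0.2162)/(1 − 0.2162) = 0.581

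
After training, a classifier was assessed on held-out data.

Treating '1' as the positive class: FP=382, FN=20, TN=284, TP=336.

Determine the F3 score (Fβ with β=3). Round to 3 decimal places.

0.857

Fβ = (1+β²)·TP / ((1+β²)·TP + β²·FN + FP), with β²=9
= 10·336 / (10·336 + 9·20 + 382) = 0.857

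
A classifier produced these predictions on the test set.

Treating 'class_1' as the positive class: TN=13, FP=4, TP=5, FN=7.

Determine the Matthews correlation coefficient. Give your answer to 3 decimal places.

MCC = (TP·TN − FP·FN) / √((TP+FP)(TP+FN)(TN+FP)(TN+FN))
Numerator = 5·13 − 4·7 = 37
Denominator = √(9·12·17·20) = √36720 = 191.6246
MCC = 37 / 191.6246 = 0.193

0.193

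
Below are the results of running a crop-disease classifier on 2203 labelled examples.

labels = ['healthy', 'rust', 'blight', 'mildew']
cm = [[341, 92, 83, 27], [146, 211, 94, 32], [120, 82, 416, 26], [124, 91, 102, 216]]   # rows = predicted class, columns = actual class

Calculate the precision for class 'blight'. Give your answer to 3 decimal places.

Treat 'blight' as positive and all other classes as negative.
precision = TP/(TP+FP).
blight: TP=416, FP=120+82+26=228 → 416/644 = 0.6460

0.646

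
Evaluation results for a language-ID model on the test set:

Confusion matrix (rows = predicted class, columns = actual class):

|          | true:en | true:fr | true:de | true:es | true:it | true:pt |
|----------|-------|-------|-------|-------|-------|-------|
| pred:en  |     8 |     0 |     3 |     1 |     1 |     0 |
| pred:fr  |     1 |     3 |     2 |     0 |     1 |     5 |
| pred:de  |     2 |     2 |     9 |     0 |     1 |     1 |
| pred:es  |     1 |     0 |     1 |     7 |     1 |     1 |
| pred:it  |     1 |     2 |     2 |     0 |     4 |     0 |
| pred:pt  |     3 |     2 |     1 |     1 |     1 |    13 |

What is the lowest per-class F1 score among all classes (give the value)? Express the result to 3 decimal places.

0.286

Per-class F1 score (2·TP/(2·TP+FP+FN)):
  en: TP=8, FP=0+3+1+1+0=5, FN=1+2+1+1+3=8 → 16/29 = 0.5517
  fr: TP=3, FP=1+2+0+1+5=9, FN=0+2+0+2+2=6 → 6/21 = 0.2857
  de: TP=9, FP=2+2+0+1+1=6, FN=3+2+1+2+1=9 → 18/33 = 0.5455
  es: TP=7, FP=1+0+1+1+1=4, FN=1+0+0+0+1=2 → 14/20 = 0.7000
  it: TP=4, FP=1+2+2+0+0=5, FN=1+1+1+1+1=5 → 8/18 = 0.4444
  pt: TP=13, FP=3+2+1+1+1=8, FN=0+5+1+1+0=7 → 26/41 = 0.6341
Lowest is class 'fr' with F1 score = 0.286.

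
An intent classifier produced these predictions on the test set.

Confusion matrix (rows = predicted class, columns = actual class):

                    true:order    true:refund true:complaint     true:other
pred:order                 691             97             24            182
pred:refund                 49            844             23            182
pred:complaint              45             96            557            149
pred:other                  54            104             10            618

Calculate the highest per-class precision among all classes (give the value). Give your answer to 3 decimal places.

Per-class precision (TP/(TP+FP)):
  order: TP=691, FP=97+24+182=303 → 691/994 = 0.6952
  refund: TP=844, FP=49+23+182=254 → 844/1098 = 0.7687
  complaint: TP=557, FP=45+96+149=290 → 557/847 = 0.6576
  other: TP=618, FP=54+104+10=168 → 618/786 = 0.7863
Highest is class 'other' with precision = 0.786.

0.786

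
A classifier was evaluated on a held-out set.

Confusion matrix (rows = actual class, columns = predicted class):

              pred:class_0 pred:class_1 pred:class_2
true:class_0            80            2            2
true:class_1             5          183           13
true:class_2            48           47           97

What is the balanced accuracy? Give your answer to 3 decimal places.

Balanced accuracy = mean of per-class recall.
  class_0: recall = 80/84 = 0.9524
  class_1: recall = 183/201 = 0.9104
  class_2: recall = 97/192 = 0.5052
Mean = (0.9524 + 0.9104 + 0.5052) / 3 = 0.789

0.789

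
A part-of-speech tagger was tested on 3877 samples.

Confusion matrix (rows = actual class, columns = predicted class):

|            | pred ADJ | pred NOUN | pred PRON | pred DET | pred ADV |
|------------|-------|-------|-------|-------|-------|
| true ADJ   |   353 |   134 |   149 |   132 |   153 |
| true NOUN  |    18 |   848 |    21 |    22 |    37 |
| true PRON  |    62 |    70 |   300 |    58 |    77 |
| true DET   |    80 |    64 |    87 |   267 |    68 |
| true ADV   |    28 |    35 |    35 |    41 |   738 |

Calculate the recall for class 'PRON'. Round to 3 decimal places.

0.529

recall = TP/(TP+FN).
PRON: TP=300, FN=62+70+58+77=267 → 300/567 = 0.5291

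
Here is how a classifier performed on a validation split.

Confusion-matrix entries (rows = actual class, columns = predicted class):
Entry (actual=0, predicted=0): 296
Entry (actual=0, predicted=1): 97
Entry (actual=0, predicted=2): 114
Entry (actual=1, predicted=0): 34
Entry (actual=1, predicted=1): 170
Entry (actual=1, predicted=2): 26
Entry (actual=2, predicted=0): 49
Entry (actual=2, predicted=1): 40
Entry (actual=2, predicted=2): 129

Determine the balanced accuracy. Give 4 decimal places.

0.6382

Balanced accuracy = mean of per-class recall.
  0: recall = 296/507 = 0.58383
  1: recall = 170/230 = 0.73913
  2: recall = 129/218 = 0.59174
Mean = (0.58383 + 0.73913 + 0.59174) / 3 = 0.6382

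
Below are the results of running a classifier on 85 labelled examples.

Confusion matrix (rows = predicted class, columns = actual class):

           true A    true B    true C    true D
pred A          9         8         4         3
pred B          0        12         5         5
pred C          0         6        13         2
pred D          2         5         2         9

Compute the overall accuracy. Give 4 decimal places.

Accuracy = trace / total = (9+12+13+9=43) / 85 = 43/85 = 0.5059

0.5059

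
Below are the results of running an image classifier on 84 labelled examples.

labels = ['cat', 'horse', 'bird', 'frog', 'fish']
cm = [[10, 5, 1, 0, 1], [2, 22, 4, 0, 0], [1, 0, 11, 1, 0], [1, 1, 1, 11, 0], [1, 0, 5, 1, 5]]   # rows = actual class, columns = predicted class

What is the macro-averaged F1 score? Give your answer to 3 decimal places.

Per-class F1 score (2·TP/(2·TP+FP+FN)):
  cat: TP=10, FP=2+1+1+1=5, FN=5+1+0+1=7 → 20/32 = 0.6250
  horse: TP=22, FP=5+0+1+0=6, FN=2+4+0+0=6 → 44/56 = 0.7857
  bird: TP=11, FP=1+4+1+5=11, FN=1+0+1+0=2 → 22/35 = 0.6286
  frog: TP=11, FP=0+0+1+1=2, FN=1+1+1+0=3 → 22/27 = 0.8148
  fish: TP=5, FP=1+0+0+0=1, FN=1+0+5+1=7 → 10/18 = 0.5556
Macro-F1 score = mean = (0.6250 + 0.7857 + 0.6286 + 0.8148 + 0.5556) / 5 = 0.682

0.682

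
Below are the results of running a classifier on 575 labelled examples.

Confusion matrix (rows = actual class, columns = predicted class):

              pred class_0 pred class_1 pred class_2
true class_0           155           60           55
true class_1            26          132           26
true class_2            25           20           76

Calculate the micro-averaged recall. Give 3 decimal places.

Micro-averaging pools counts across classes: ΣTP=363, ΣFP=212, ΣFN=212.
Micro-recall = TP/(TP+FN) on pooled counts = 0.631 (equals overall accuracy in single-label multiclass).

0.631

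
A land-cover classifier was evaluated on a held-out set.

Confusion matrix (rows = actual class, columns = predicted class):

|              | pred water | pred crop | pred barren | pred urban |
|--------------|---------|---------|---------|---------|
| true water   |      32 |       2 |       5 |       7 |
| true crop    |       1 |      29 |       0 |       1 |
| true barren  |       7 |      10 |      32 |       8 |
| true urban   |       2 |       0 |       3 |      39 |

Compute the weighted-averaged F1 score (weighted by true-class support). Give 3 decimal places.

0.734

Per-class F1 score (2·TP/(2·TP+FP+FN)):
  water: TP=32, FP=1+7+2=10, FN=2+5+7=14 → 64/88 = 0.7273
  crop: TP=29, FP=2+10+0=12, FN=1+0+1=2 → 58/72 = 0.8056
  barren: TP=32, FP=5+0+3=8, FN=7+10+8=25 → 64/97 = 0.6598
  urban: TP=39, FP=7+1+8=16, FN=2+0+3=5 → 78/99 = 0.7879
Weighted-F1 score = Σ (supportᵢ/N)·F1 scoreᵢ with N=178: (46/178)·0.7273 + (31/178)·0.8056 + (57/178)·0.6598 + (44/178)·0.7879 = 0.734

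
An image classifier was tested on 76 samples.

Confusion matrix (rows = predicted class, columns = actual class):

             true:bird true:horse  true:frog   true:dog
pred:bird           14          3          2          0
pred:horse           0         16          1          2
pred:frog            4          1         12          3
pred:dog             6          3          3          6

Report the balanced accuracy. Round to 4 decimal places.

Balanced accuracy = mean of per-class recall.
  bird: recall = 14/24 = 0.58333
  horse: recall = 16/23 = 0.69565
  frog: recall = 12/18 = 0.66667
  dog: recall = 6/11 = 0.54545
Mean = (0.58333 + 0.69565 + 0.66667 + 0.54545) / 4 = 0.6228

0.6228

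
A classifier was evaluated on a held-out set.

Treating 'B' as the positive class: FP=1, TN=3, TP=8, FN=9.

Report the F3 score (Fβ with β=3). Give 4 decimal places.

0.4938

Fβ = (1+β²)·TP / ((1+β²)·TP + β²·FN + FP), with β²=9
= 10·8 / (10·8 + 9·9 + 1) = 0.4938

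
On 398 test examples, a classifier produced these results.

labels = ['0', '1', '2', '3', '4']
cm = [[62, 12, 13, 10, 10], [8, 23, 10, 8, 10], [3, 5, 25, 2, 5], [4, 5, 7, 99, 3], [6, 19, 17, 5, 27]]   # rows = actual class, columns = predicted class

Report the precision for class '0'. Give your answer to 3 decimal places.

0.747

Take TP from the diagonal, FP from the rest of the '0' prediction marginal, FN from the rest of the '0' actual marginal.
precision = TP/(TP+FP).
0: TP=62, FP=8+3+4+6=21 → 62/83 = 0.7470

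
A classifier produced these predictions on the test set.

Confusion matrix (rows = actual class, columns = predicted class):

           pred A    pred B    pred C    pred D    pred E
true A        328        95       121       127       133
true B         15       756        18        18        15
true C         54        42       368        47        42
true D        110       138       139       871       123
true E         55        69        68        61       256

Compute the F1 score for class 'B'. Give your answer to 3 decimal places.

0.787

F1 score = 2·TP/(2·TP+FP+FN).
B: TP=756, FP=95+42+138+69=344, FN=15+18+18+15=66 → 1512/1922 = 0.7867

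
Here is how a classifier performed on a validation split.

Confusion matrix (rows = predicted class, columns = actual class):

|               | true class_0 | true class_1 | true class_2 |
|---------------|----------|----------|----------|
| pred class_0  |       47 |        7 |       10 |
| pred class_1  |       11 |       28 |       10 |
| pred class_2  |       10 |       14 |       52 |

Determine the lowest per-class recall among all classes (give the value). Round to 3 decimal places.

0.571

Per-class recall (TP/(TP+FN)):
  class_0: TP=47, FN=11+10=21 → 47/68 = 0.6912
  class_1: TP=28, FN=7+14=21 → 28/49 = 0.5714
  class_2: TP=52, FN=10+10=20 → 52/72 = 0.7222
Lowest is class 'class_1' with recall = 0.571.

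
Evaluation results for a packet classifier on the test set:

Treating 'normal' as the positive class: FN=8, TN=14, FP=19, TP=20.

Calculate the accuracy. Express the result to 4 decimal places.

0.5574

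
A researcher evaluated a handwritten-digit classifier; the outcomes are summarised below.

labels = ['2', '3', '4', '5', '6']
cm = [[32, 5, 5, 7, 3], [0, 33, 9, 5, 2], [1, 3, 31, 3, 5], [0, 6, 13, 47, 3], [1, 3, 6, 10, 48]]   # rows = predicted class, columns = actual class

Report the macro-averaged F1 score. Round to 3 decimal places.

0.680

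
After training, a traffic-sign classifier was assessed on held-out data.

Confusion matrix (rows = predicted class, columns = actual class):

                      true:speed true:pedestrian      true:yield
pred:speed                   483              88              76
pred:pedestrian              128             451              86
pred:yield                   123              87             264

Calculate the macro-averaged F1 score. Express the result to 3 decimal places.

Per-class F1 score (2·TP/(2·TP+FP+FN)):
  speed: TP=483, FP=88+76=164, FN=128+123=251 → 966/1381 = 0.6995
  pedestrian: TP=451, FP=128+86=214, FN=88+87=175 → 902/1291 = 0.6987
  yield: TP=264, FP=123+87=210, FN=76+86=162 → 528/900 = 0.5867
Macro-F1 score = mean = (0.6995 + 0.6987 + 0.5867) / 3 = 0.662

0.662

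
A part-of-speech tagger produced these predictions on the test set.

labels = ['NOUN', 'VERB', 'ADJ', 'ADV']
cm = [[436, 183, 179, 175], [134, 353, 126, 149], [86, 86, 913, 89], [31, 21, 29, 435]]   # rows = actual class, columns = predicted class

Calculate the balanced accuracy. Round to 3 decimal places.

0.633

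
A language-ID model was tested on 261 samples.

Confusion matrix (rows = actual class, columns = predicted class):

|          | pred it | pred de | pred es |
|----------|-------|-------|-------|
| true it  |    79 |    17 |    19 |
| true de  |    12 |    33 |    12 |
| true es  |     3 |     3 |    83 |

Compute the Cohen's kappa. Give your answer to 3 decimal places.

0.610

Observed agreement pₒ = trace/N = 195/261 = 0.7471
Expected agreement pₑ = Σ (rowᵢ·colᵢ)/N² = (115·94 + 57·53 + 89·114)/261² = 0.3520
κ = (pₒ − pₑ)/(1 − pₑ) = (0.7471 − 0.3520)/(1 − 0.3520) = 0.610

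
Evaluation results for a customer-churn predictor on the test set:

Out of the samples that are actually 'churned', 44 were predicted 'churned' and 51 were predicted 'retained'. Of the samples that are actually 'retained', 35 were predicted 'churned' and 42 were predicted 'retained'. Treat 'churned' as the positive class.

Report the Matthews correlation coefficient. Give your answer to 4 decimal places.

MCC = (TP·TN − FP·FN) / √((TP+FP)(TP+FN)(TN+FP)(TN+FN))
Numerator = 44·42 − 35·51 = 63
Denominator = √(79·95·77·93) = √53743305 = 7330.9825
MCC = 63 / 7330.9825 = 0.0086

0.0086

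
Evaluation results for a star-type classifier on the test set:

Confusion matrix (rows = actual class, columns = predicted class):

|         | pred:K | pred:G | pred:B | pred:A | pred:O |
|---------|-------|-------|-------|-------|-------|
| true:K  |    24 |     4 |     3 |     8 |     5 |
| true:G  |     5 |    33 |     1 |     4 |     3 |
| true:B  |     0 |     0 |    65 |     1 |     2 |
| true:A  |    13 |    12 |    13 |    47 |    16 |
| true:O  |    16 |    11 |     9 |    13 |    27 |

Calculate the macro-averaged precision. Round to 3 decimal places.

Per-class precision (TP/(TP+FP)):
  K: TP=24, FP=5+0+13+16=34 → 24/58 = 0.4138
  G: TP=33, FP=4+0+12+11=27 → 33/60 = 0.5500
  B: TP=65, FP=3+1+13+9=26 → 65/91 = 0.7143
  A: TP=47, FP=8+4+1+13=26 → 47/73 = 0.6438
  O: TP=27, FP=5+3+2+16=26 → 27/53 = 0.5094
Macro-precision = mean = (0.4138 + 0.5500 + 0.7143 + 0.6438 + 0.5094) / 5 = 0.566

0.566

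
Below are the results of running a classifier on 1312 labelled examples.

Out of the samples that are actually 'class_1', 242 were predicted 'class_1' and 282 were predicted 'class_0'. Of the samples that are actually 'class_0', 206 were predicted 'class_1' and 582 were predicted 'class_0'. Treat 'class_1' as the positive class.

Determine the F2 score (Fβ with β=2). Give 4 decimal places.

0.4756

Fβ = (1+β²)·TP / ((1+β²)·TP + β²·FN + FP), with β²=4
= 5·242 / (5·242 + 4·282 + 206) = 0.4756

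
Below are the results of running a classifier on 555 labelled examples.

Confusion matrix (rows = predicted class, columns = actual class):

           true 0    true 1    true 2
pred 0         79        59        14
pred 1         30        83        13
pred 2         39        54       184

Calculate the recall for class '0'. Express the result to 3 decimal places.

0.534

Treat '0' as positive and all other classes as negative.
recall = TP/(TP+FN).
0: TP=79, FN=30+39=69 → 79/148 = 0.5338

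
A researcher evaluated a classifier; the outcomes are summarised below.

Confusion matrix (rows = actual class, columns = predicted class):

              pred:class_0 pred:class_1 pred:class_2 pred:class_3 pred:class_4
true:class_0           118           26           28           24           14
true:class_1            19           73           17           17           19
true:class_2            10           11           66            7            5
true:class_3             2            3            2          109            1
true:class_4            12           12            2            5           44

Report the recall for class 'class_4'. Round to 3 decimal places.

recall = TP/(TP+FN).
class_4: TP=44, FN=12+12+2+5=31 → 44/75 = 0.5867

0.587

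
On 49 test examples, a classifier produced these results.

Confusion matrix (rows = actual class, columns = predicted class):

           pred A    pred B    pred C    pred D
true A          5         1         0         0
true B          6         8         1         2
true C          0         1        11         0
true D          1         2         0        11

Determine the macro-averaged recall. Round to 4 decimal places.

0.7516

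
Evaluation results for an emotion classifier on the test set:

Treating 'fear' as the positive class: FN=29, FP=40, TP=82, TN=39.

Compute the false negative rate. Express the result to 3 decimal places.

FNR = FN/(FN+TP) = 29/(29+82) = 0.261

0.261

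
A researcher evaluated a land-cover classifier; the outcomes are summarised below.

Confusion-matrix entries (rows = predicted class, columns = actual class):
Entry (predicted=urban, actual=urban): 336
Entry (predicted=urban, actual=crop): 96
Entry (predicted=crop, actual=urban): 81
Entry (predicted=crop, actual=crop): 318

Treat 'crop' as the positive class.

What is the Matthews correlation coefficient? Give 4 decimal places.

MCC = (TP·TN − FP·FN) / √((TP+FP)(TP+FN)(TN+FP)(TN+FN))
Numerator = 318·336 − 81·96 = 99072
Denominator = √(399·414·417·432) = √29757266784 = 172502.9472
MCC = 99072 / 172502.9472 = 0.5743

0.5743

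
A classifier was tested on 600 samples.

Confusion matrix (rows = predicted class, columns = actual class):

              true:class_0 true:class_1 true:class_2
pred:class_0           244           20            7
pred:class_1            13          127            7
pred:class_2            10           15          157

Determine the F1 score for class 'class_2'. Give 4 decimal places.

One-vs-rest for 'class_2': TP = diagonal; FP = other classes predicted 'class_2'; FN = 'class_2' predicted as other.
F1 score = 2·TP/(2·TP+FP+FN).
class_2: TP=157, FP=10+15=25, FN=7+7=14 → 314/353 = 0.88952

0.8895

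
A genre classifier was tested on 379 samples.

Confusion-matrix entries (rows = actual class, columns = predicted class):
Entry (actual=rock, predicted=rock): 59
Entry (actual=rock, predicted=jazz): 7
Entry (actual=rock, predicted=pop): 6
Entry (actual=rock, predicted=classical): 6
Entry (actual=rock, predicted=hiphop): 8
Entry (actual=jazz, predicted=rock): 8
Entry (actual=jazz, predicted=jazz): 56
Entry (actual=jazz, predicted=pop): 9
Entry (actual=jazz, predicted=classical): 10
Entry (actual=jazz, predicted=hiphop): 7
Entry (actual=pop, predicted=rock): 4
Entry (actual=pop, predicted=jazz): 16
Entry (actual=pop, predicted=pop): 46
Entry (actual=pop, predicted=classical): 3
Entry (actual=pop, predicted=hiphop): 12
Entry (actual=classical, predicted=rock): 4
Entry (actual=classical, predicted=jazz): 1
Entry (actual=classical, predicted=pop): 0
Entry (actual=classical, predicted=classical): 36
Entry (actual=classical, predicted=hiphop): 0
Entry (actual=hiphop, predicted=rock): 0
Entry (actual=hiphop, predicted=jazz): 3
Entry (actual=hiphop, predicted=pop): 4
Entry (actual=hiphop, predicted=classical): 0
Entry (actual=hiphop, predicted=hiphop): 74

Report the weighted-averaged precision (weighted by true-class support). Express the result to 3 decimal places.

Per-class precision (TP/(TP+FP)):
  rock: TP=59, FP=8+4+4+0=16 → 59/75 = 0.7867
  jazz: TP=56, FP=7+16+1+3=27 → 56/83 = 0.6747
  pop: TP=46, FP=6+9+0+4=19 → 46/65 = 0.7077
  classical: TP=36, FP=6+10+3+0=19 → 36/55 = 0.6545
  hiphop: TP=74, FP=8+7+12+0=27 → 74/101 = 0.7327
Weighted-precision = Σ (supportᵢ/N)·precisionᵢ with N=379: (86/379)·0.7867 + (90/379)·0.6747 + (81/379)·0.7077 + (41/379)·0.6545 + (81/379)·0.7327 = 0.717

0.717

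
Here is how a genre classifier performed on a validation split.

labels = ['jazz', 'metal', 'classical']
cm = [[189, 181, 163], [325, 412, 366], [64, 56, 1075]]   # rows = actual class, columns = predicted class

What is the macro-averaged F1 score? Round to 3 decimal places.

Per-class F1 score (2·TP/(2·TP+FP+FN)):
  jazz: TP=189, FP=325+64=389, FN=181+163=344 → 378/1111 = 0.3402
  metal: TP=412, FP=181+56=237, FN=325+366=691 → 824/1752 = 0.4703
  classical: TP=1075, FP=163+366=529, FN=64+56=120 → 2150/2799 = 0.7681
Macro-F1 score = mean = (0.3402 + 0.4703 + 0.7681) / 3 = 0.526

0.526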